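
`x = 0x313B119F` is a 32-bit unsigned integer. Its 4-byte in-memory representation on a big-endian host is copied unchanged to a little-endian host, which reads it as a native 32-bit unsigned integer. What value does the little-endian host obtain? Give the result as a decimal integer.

2668706609

Stored big-endian, the bytes at ascending addresses are 31 3B 11 9F.
Read back as little-endian, the first byte is least significant, giving 0x9F113B31.
0x9F113B31 = 2668706609.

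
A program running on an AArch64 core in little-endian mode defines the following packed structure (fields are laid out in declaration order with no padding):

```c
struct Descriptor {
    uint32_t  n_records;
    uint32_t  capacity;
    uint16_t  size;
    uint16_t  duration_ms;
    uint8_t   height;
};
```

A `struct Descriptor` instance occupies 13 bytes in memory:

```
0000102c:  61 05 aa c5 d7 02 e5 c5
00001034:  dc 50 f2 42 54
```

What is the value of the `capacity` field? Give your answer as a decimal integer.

`capacity` follows `n_records` (4 bytes), so it starts at byte offset 4 and occupies 4 bytes.
Bytes at offsets 4..7: D7 02 E5 C5.
Little-endian: lowest address holds the least-significant byte.
Reassemble most-significant byte first: C5 E5 02 D7 → 0xC5E502D7.
0xC5E502D7 = 3320120023.

3320120023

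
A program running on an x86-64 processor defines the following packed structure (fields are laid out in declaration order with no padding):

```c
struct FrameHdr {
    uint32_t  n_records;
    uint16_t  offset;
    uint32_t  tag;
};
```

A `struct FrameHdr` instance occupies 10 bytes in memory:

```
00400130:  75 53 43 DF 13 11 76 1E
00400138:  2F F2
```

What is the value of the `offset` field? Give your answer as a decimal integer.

4371

`offset` follows `n_records` (4 bytes), so it starts at byte offset 4 and occupies 2 bytes.
Bytes at offsets 4..5: 13 11.
Little-endian: lowest address holds the least-significant byte.
Reassemble most-significant byte first: 11 13 → 0x1113.
0x1113 = 4371.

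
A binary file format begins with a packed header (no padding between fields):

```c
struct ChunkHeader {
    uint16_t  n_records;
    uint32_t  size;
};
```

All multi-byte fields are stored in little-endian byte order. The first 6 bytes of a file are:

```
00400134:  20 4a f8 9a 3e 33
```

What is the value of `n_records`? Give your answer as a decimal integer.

18976

`n_records` is the first field, at byte offset 0, occupying 2 bytes.
Bytes at offsets 0..1: 20 4A.
Little-endian stores the least-significant byte at the lowest address.
Reassemble most-significant byte first: 4A 20 → 0x4A20.
0x4A20 = 18976.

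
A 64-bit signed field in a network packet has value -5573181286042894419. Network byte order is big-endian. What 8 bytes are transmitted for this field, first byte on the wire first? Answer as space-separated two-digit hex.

B2 A8 15 25 F8 8E FF AD

Two's complement of -5573181286042894419 in 64 bits: 5573181286042894419 = 0x4D57EADA07710053; invert → 0xB2A81525F88EFFAC; add 1 → 0xB2A81525F88EFFAD.
Split into bytes (most-significant first): B2 A8 15 25 F8 8E FF AD.
Big-endian stores the most-significant byte at the lowest address.
So the memory order matches the most-significant-first order: B2 A8 15 25 F8 8E FF AD.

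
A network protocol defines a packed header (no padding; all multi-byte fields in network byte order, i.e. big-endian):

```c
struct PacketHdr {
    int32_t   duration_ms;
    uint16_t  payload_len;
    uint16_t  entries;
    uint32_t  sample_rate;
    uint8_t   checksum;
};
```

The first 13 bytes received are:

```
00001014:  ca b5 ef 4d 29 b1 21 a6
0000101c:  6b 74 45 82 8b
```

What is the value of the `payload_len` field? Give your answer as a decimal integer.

10673

`payload_len` follows `duration_ms` (4 bytes), so it starts at byte offset 4 and occupies 2 bytes.
Bytes at offsets 4..5: 29 B1.
Big-endian: lowest address holds the most-significant byte.
The bytes are already most-significant first: 0x29B1.
0x29B1 = 10673.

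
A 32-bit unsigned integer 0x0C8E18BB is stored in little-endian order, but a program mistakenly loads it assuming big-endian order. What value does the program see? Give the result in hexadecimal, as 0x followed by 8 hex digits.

0xBB188E0C

Stored little-endian, the bytes at ascending addresses are BB 18 8E 0C.
Read back as big-endian, the last byte is least significant, giving 0xBB188E0C.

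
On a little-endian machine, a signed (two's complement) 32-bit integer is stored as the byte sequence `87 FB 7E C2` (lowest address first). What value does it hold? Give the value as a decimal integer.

-1031865465

Little-endian: lowest address holds the least-significant byte.
Reassemble most-significant byte first: C2 7E FB 87 → 0xC27EFB87.
Top bit is set, so as a signed 32-bit value this is 0xC27EFB87 − 2^32 = -1031865465.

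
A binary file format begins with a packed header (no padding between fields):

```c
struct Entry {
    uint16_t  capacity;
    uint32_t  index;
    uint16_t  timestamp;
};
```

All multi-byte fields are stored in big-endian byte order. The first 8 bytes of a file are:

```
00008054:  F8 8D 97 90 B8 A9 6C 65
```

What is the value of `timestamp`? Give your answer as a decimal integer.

`timestamp` follows `capacity` (2 B), `index` (4 B), so it starts at offset 2 + 4 = 6 and occupies 2 bytes.
Bytes at offsets 6..7: 6C 65.
Big-endian stores the most-significant byte at the lowest address.
The bytes are already most-significant first: 0x6C65.
0x6C65 = 27749.

27749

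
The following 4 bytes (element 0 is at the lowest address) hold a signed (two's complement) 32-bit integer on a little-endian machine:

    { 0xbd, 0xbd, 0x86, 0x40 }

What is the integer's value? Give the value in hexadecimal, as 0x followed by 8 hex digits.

0x4086BDBD

In little-endian order the low byte comes first in memory.
Reassemble most-significant byte first: 40 86 BD BD → 0x4086BDBD.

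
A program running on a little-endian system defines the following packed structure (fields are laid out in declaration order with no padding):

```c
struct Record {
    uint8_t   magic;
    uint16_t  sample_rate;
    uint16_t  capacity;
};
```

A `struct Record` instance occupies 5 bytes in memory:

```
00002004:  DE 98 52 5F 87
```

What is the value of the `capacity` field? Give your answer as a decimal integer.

34655

`capacity` follows `magic` (1 B), `sample_rate` (2 B), so it starts at offset 1 + 2 = 3 and occupies 2 bytes.
Bytes at offsets 3..4: 5F 87.
In little-endian order the low byte comes first in memory.
Reassemble most-significant byte first: 87 5F → 0x875F.
0x875F = 34655.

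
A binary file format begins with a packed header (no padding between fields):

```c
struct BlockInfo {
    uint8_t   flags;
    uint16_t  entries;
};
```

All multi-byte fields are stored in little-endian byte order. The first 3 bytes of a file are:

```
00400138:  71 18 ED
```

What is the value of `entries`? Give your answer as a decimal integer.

`entries` follows `flags` (1 byte), so it starts at byte offset 1 and occupies 2 bytes.
Bytes at offsets 1..2: 18 ED.
Little-endian stores the least-significant byte at the lowest address.
Reassemble most-significant byte first: ED 18 → 0xED18.
0xED18 = 60696.

60696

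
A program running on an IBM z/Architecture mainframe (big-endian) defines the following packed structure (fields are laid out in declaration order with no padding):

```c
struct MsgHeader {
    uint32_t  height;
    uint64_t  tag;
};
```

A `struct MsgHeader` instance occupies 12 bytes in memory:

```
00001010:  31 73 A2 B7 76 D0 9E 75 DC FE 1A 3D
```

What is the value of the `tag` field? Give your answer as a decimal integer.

8561517120687315517

`tag` follows `height` (4 bytes), so it starts at byte offset 4 and occupies 8 bytes.
Bytes at offsets 4..11: 76 D0 9E 75 DC FE 1A 3D.
Big-endian: lowest address holds the most-significant byte.
The bytes are already most-significant first: 0x76D09E75DCFE1A3D.
0x76D09E75DCFE1A3D = 8561517120687315517.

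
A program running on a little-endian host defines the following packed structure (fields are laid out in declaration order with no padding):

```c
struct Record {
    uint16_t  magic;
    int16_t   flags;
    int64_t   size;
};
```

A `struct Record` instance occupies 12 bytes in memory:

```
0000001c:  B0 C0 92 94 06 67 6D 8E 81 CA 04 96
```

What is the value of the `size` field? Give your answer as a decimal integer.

`size` follows `magic` (2 B), `flags` (2 B), so it starts at offset 2 + 2 = 4 and occupies 8 bytes.
Bytes at offsets 4..11: 06 67 6D 8E 81 CA 04 96.
In little-endian order the low byte comes first in memory.
Reassemble most-significant byte first: 96 04 CA 81 8E 6D 67 06 → 0x9604CA818E6D6706.
Top bit is set, so as a signed 64-bit value this is 0x9604CA818E6D6706 − 2^64 = -7636756410324392186.

-7636756410324392186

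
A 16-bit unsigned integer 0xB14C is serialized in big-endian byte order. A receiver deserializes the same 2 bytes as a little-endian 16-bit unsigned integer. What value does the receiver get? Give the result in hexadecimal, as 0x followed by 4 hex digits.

Stored big-endian, the bytes at ascending addresses are B1 4C.
Read back as little-endian, the first byte is least significant, giving 0x4CB1.

0x4CB1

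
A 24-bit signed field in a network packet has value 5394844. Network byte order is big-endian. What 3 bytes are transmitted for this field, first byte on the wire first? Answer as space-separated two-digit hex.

52 51 9C

5394844 in hexadecimal, padded to 24 bits, is 0x52519C.
Split into bytes (most-significant first): 52 51 9C.
Big-endian: lowest address holds the most-significant byte.
So the memory order matches the most-significant-first order: 52 51 9C.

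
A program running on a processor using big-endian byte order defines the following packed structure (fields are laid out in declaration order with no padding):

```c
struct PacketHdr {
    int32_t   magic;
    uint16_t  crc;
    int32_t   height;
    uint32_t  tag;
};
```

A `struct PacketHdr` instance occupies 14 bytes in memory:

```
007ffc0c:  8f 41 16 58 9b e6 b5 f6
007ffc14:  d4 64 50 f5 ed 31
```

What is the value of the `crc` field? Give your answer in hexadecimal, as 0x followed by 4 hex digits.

0x9BE6

`crc` follows `magic` (4 bytes), so it starts at byte offset 4 and occupies 2 bytes.
Bytes at offsets 4..5: 9B E6.
In big-endian order the high byte comes first in memory.
The bytes are already most-significant first: 0x9BE6.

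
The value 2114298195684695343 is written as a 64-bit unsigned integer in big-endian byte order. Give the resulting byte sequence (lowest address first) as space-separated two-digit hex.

1D 57 7F 01 C7 09 1D 2F

2114298195684695343 in hexadecimal, padded to 64 bits, is 0x1D577F01C7091D2F.
Split into bytes (most-significant first): 1D 57 7F 01 C7 09 1D 2F.
In big-endian order the high byte comes first in memory.
So the memory order matches the most-significant-first order: 1D 57 7F 01 C7 09 1D 2F.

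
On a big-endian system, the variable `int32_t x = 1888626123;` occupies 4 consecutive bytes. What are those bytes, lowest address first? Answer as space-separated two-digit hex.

1888626123 in hexadecimal, padded to 32 bits, is 0x709225CB.
Split into bytes (most-significant first): 70 92 25 CB.
In big-endian order the high byte comes first in memory.
So the memory order matches the most-significant-first order: 70 92 25 CB.

70 92 25 CB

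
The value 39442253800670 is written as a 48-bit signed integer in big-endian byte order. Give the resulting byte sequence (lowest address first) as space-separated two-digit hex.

39442253800670 in hexadecimal, padded to 48 bits, is 0x23DF5D86E4DE.
Split into bytes (most-significant first): 23 DF 5D 86 E4 DE.
In big-endian order the high byte comes first in memory.
So the memory order matches the most-significant-first order: 23 DF 5D 86 E4 DE.

23 DF 5D 86 E4 DE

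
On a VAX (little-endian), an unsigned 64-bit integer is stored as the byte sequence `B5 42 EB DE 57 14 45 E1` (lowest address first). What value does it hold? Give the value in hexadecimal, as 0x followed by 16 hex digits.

In little-endian order the low byte comes first in memory.
Reassemble most-significant byte first: E1 45 14 57 DE EB 42 B5 → 0xE1451457DEEB42B5.

0xE1451457DEEB42B5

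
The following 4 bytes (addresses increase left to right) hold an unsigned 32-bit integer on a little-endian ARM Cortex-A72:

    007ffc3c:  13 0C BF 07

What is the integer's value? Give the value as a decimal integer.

129960979

Little-endian stores the least-significant byte at the lowest address.
Reassemble most-significant byte first: 07 BF 0C 13 → 0x07BF0C13.
0x07BF0C13 = 129960979.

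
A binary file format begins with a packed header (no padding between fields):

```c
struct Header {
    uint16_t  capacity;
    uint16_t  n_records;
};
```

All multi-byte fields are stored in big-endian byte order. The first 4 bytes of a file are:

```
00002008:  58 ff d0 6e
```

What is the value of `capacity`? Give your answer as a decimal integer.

`capacity` is the first field, at byte offset 0, occupying 2 bytes.
Bytes at offsets 0..1: 58 FF.
Big-endian stores the most-significant byte at the lowest address.
The bytes are already most-significant first: 0x58FF.
0x58FF = 22783.

22783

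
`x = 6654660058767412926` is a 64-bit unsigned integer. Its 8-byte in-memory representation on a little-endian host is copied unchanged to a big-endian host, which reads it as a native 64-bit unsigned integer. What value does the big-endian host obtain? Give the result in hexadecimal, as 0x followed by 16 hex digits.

0xBECECFC7101A5A5C

6654660058767412926 in 64-bit hexadecimal is 0x5C5A1A10C7CFCEBE.
Stored little-endian, the bytes at ascending addresses are BE CE CF C7 10 1A 5A 5C.
Read back as big-endian, the last byte is least significant, giving 0xBECECFC7101A5A5C.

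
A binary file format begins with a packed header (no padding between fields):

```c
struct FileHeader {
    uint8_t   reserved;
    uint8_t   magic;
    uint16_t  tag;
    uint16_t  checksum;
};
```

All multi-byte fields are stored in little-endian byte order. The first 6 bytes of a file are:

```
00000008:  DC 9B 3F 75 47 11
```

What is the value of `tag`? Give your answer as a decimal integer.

30015

`tag` follows `reserved` (1 B), `magic` (1 B), so it starts at offset 1 + 1 = 2 and occupies 2 bytes.
Bytes at offsets 2..3: 3F 75.
In little-endian order the low byte comes first in memory.
Reassemble most-significant byte first: 75 3F → 0x753F.
0x753F = 30015.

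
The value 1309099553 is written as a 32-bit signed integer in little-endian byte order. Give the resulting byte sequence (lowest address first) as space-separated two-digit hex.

1309099553 in hexadecimal, padded to 32 bits, is 0x4E074621.
Split into bytes (most-significant first): 4E 07 46 21.
Little-endian: lowest address holds the least-significant byte.
So at ascending addresses the bytes are 21 46 07 4E.

21 46 07 4E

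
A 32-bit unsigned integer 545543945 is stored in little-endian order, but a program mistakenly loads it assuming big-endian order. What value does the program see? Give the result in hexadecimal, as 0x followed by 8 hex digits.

0x09578420

545543945 in 32-bit hexadecimal is 0x20845709.
Stored little-endian, the bytes at ascending addresses are 09 57 84 20.
Read back as big-endian, the last byte is least significant, giving 0x09578420.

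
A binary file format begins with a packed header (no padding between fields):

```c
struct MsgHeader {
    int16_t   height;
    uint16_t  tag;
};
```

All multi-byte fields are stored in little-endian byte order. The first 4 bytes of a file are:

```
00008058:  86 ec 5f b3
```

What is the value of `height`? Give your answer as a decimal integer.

`height` is the first field, at byte offset 0, occupying 2 bytes.
Bytes at offsets 0..1: 86 EC.
In little-endian order the low byte comes first in memory.
Reassemble most-significant byte first: EC 86 → 0xEC86.
Top bit is set, so as a signed 16-bit value this is 0xEC86 − 2^16 = -4986.

-4986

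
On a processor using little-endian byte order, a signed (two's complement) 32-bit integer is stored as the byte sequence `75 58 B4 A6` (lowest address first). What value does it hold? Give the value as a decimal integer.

-1498130315

Little-endian stores the least-significant byte at the lowest address.
Reassemble most-significant byte first: A6 B4 58 75 → 0xA6B45875.
Top bit is set, so as a signed 32-bit value this is 0xA6B45875 − 2^32 = -1498130315.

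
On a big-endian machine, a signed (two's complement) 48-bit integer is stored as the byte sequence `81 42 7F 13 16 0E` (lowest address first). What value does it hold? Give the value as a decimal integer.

Big-endian stores the most-significant byte at the lowest address.
The bytes are already most-significant first: 0x81427F13160E.
Top bit is set, so as a signed 48-bit value this is 0x81427F13160E − 2^48 = -139352376928754.

-139352376928754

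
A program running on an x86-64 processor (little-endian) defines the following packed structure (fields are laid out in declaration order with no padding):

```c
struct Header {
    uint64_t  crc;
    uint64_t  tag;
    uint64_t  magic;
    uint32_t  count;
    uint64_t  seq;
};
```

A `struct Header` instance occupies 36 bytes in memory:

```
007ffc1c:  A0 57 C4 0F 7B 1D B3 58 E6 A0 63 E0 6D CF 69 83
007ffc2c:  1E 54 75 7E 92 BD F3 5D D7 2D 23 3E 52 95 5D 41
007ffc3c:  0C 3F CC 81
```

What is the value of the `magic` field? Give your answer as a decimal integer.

`magic` follows `crc` (8 B), `tag` (8 B), so it starts at offset 8 + 8 = 16 and occupies 8 bytes.
Bytes at offsets 16..23: 1E 54 75 7E 92 BD F3 5D.
In little-endian order the low byte comes first in memory.
Reassemble most-significant byte first: 5D F3 BD 92 7E 75 54 1E → 0x5DF3BD927E75541E.
0x5DF3BD927E75541E = 6769963101752480798.

6769963101752480798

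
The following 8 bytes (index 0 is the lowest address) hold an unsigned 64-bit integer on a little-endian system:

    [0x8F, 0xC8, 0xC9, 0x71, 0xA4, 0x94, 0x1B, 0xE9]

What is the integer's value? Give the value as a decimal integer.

16797182669212993679

Little-endian stores the least-significant byte at the lowest address.
Reassemble most-significant byte first: E9 1B 94 A4 71 C9 C8 8F → 0xE91B94A471C9C88F.
0xE91B94A471C9C88F = 16797182669212993679.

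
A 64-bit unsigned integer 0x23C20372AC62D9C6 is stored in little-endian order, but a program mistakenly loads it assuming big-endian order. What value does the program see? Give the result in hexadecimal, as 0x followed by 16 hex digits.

0xC6D962AC7203C223

Stored little-endian, the bytes at ascending addresses are C6 D9 62 AC 72 03 C2 23.
Read back as big-endian, the last byte is least significant, giving 0xC6D962AC7203C223.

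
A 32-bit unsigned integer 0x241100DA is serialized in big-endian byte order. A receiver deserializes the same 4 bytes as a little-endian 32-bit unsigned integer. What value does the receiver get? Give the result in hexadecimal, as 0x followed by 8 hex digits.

0xDA001124

Stored big-endian, the bytes at ascending addresses are 24 11 00 DA.
Read back as little-endian, the first byte is least significant, giving 0xDA001124.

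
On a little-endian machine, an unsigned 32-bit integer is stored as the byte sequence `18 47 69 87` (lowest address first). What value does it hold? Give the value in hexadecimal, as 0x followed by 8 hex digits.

0x87694718

Little-endian: lowest address holds the least-significant byte.
Reassemble most-significant byte first: 87 69 47 18 → 0x87694718.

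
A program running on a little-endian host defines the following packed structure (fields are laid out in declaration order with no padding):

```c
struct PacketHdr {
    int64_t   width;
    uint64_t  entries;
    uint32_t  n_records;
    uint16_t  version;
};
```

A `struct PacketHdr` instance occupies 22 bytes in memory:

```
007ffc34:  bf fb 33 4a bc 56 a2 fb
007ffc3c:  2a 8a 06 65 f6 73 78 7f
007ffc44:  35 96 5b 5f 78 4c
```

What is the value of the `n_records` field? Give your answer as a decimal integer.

1599837749

`n_records` follows `width` (8 B), `entries` (8 B), so it starts at offset 8 + 8 = 16 and occupies 4 bytes.
Bytes at offsets 16..19: 35 96 5B 5F.
Little-endian: lowest address holds the least-significant byte.
Reassemble most-significant byte first: 5F 5B 96 35 → 0x5F5B9635.
0x5F5B9635 = 1599837749.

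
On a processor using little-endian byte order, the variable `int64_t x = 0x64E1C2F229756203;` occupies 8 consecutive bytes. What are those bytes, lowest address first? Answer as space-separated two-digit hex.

Split into bytes (most-significant first): 64 E1 C2 F2 29 75 62 03.
Little-endian: lowest address holds the least-significant byte.
So at ascending addresses the bytes are 03 62 75 29 F2 C2 E1 64.

03 62 75 29 F2 C2 E1 64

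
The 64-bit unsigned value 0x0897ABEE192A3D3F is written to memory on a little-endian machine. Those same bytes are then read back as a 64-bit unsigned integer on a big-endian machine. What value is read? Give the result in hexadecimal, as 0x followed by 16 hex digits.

0x3F3D2A19EEAB9708

Stored little-endian, the bytes at ascending addresses are 3F 3D 2A 19 EE AB 97 08.
Read back as big-endian, the last byte is least significant, giving 0x3F3D2A19EEAB9708.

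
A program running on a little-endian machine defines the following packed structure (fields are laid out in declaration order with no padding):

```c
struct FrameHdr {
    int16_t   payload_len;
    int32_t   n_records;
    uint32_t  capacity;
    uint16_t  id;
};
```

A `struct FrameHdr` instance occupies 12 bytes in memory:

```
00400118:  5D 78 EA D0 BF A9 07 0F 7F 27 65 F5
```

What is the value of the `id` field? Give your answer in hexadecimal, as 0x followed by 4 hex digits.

`id` follows `payload_len` (2 B), `n_records` (4 B), `capacity` (4 B), so it starts at offset 2 + 4 + 4 = 10 and occupies 2 bytes.
Bytes at offsets 10..11: 65 F5.
Little-endian stores the least-significant byte at the lowest address.
Reassemble most-significant byte first: F5 65 → 0xF565.

0xF565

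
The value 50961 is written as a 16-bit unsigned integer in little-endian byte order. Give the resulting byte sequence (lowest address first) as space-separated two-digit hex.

11 C7

50961 in hexadecimal, padded to 16 bits, is 0xC711.
Split into bytes (most-significant first): C7 11.
Little-endian stores the least-significant byte at the lowest address.
So at ascending addresses the bytes are 11 C7.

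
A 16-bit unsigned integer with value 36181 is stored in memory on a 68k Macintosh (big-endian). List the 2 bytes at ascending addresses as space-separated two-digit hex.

8D 55

36181 in hexadecimal, padded to 16 bits, is 0x8D55.
Split into bytes (most-significant first): 8D 55.
Big-endian: lowest address holds the most-significant byte.
So the memory order matches the most-significant-first order: 8D 55.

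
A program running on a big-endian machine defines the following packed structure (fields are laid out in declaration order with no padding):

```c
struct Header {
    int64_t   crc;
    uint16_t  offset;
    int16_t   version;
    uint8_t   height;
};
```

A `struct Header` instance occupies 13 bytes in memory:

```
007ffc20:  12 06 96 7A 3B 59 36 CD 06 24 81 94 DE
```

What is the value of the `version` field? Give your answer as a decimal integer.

`version` follows `crc` (8 B), `offset` (2 B), so it starts at offset 8 + 2 = 10 and occupies 2 bytes.
Bytes at offsets 10..11: 81 94.
Big-endian stores the most-significant byte at the lowest address.
The bytes are already most-significant first: 0x8194.
Top bit is set, so as a signed 16-bit value this is 0x8194 − 2^16 = -32364.

-32364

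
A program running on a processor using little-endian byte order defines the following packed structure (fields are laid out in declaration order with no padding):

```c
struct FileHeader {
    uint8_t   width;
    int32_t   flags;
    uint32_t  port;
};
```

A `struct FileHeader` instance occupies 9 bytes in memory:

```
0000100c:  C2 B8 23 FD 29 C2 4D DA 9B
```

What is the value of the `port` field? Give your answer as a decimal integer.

2614775234

`port` follows `width` (1 B), `flags` (4 B), so it starts at offset 1 + 4 = 5 and occupies 4 bytes.
Bytes at offsets 5..8: C2 4D DA 9B.
Little-endian: lowest address holds the least-significant byte.
Reassemble most-significant byte first: 9B DA 4D C2 → 0x9BDA4DC2.
0x9BDA4DC2 = 2614775234.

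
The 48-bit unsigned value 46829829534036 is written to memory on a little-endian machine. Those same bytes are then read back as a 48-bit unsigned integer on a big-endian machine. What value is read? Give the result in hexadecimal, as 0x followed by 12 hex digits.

46829829534036 in 48-bit hexadecimal is 0x2A976B5AB154.
Stored little-endian, the bytes at ascending addresses are 54 B1 5A 6B 97 2A.
Read back as big-endian, the last byte is least significant, giving 0x54B15A6B972A.

0x54B15A6B972A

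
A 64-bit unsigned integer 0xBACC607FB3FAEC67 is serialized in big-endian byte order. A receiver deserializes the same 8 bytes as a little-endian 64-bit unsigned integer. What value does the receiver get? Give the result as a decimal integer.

Stored big-endian, the bytes at ascending addresses are BA CC 60 7F B3 FA EC 67.
Read back as little-endian, the first byte is least significant, giving 0x67ECFAB37F60CCBA.
0x67ECFAB37F60CCBA = 7488635929253432506.

7488635929253432506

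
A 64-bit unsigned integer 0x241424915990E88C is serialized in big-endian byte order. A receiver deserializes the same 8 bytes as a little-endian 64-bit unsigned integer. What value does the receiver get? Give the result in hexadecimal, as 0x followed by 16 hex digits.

0x8CE8905991241424

Stored big-endian, the bytes at ascending addresses are 24 14 24 91 59 90 E8 8C.
Read back as little-endian, the first byte is least significant, giving 0x8CE8905991241424.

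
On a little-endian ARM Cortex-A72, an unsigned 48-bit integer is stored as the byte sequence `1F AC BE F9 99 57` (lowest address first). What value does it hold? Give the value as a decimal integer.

96318831635487

Little-endian: lowest address holds the least-significant byte.
Reassemble most-significant byte first: 57 99 F9 BE AC 1F → 0x5799F9BEAC1F.
0x5799F9BEAC1F = 96318831635487.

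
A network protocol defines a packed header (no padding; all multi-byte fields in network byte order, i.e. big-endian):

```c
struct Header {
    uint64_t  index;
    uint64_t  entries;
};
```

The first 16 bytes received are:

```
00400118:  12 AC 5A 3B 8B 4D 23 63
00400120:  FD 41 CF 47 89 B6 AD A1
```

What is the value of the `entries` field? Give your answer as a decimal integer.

18249095071242038689

`entries` follows `index` (8 bytes), so it starts at byte offset 8 and occupies 8 bytes.
Bytes at offsets 8..15: FD 41 CF 47 89 B6 AD A1.
In big-endian order the high byte comes first in memory.
The bytes are already most-significant first: 0xFD41CF4789B6ADA1.
0xFD41CF4789B6ADA1 = 18249095071242038689.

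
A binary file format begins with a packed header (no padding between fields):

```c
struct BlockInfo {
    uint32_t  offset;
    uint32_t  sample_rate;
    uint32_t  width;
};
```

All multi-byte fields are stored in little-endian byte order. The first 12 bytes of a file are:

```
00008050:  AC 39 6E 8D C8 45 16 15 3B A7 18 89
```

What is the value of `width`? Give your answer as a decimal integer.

2300094267

`width` follows `offset` (4 B), `sample_rate` (4 B), so it starts at offset 4 + 4 = 8 and occupies 4 bytes.
Bytes at offsets 8..11: 3B A7 18 89.
Little-endian stores the least-significant byte at the lowest address.
Reassemble most-significant byte first: 89 18 A7 3B → 0x8918A73B.
0x8918A73B = 2300094267.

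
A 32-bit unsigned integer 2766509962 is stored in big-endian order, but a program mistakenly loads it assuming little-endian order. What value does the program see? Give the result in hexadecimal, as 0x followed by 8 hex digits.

0x8A97E5A4

2766509962 in 32-bit hexadecimal is 0xA4E5978A.
Stored big-endian, the bytes at ascending addresses are A4 E5 97 8A.
Read back as little-endian, the first byte is least significant, giving 0x8A97E5A4.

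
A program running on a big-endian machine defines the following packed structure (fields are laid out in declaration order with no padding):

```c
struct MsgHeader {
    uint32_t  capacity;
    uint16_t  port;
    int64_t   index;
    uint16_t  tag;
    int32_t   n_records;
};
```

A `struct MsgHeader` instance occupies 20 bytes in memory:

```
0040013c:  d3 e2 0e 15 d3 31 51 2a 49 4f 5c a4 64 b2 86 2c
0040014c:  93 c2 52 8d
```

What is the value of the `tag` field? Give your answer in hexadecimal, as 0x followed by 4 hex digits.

`tag` follows `capacity` (4 B), `port` (2 B), `index` (8 B), so it starts at offset 4 + 2 + 8 = 14 and occupies 2 bytes.
Bytes at offsets 14..15: 86 2C.
Big-endian stores the most-significant byte at the lowest address.
The bytes are already most-significant first: 0x862C.

0x862C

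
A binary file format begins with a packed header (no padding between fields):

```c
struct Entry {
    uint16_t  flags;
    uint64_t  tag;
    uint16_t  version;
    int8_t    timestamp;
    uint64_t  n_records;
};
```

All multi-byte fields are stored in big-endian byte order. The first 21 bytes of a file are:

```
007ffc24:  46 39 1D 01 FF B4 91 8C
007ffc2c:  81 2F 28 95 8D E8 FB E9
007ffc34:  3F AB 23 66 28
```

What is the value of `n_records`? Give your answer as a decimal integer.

16788268495617091112

`n_records` follows `flags` (2 B), `tag` (8 B), `version` (2 B), `timestamp` (1 B), so it starts at offset 2 + 8 + 2 + 1 = 13 and occupies 8 bytes.
Bytes at offsets 13..20: E8 FB E9 3F AB 23 66 28.
Big-endian stores the most-significant byte at the lowest address.
The bytes are already most-significant first: 0xE8FBE93FAB236628.
0xE8FBE93FAB236628 = 16788268495617091112.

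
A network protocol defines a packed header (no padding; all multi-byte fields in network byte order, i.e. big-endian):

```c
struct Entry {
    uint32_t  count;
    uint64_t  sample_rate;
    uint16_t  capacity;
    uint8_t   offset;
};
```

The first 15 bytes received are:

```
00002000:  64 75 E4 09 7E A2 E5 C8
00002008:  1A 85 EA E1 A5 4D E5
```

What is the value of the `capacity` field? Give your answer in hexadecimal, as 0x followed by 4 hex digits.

`capacity` follows `count` (4 B), `sample_rate` (8 B), so it starts at offset 4 + 8 = 12 and occupies 2 bytes.
Bytes at offsets 12..13: A5 4D.
In big-endian order the high byte comes first in memory.
The bytes are already most-significant first: 0xA54D.

0xA54D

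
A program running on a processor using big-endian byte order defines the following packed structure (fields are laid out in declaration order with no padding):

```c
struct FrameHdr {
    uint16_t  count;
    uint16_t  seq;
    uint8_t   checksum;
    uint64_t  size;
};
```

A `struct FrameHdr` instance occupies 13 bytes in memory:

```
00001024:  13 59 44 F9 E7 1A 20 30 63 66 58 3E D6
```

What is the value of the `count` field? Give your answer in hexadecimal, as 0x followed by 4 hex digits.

`count` is the first field, at byte offset 0, occupying 2 bytes.
Bytes at offsets 0..1: 13 59.
Big-endian: lowest address holds the most-significant byte.
The bytes are already most-significant first: 0x1359.

0x1359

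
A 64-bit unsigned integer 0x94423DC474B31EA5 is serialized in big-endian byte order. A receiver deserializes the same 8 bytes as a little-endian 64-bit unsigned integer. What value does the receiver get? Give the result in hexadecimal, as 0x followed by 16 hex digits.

Stored big-endian, the bytes at ascending addresses are 94 42 3D C4 74 B3 1E A5.
Read back as little-endian, the first byte is least significant, giving 0xA51EB374C43D4294.

0xA51EB374C43D4294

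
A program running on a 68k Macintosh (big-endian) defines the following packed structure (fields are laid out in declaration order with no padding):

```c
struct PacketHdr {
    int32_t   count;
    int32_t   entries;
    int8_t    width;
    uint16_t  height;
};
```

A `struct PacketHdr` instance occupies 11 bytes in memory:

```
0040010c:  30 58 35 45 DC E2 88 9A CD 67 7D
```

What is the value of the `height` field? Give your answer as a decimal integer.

`height` follows `count` (4 B), `entries` (4 B), `width` (1 B), so it starts at offset 4 + 4 + 1 = 9 and occupies 2 bytes.
Bytes at offsets 9..10: 67 7D.
In big-endian order the high byte comes first in memory.
The bytes are already most-significant first: 0x677D.
0x677D = 26493.

26493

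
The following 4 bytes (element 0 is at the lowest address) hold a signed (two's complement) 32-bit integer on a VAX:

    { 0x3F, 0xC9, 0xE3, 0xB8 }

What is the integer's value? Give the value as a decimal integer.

-1193031361

Little-endian: lowest address holds the least-significant byte.
Reassemble most-significant byte first: B8 E3 C9 3F → 0xB8E3C93F.
Top bit is set, so as a signed 32-bit value this is 0xB8E3C93F − 2^32 = -1193031361.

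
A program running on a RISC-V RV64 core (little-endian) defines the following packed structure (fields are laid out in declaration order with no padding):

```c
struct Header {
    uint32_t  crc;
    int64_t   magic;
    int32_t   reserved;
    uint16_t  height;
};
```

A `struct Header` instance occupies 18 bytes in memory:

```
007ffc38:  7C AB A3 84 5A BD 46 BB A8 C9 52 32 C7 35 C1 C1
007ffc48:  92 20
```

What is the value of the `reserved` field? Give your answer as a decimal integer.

-1044302393

`reserved` follows `crc` (4 B), `magic` (8 B), so it starts at offset 4 + 8 = 12 and occupies 4 bytes.
Bytes at offsets 12..15: C7 35 C1 C1.
In little-endian order the low byte comes first in memory.
Reassemble most-significant byte first: C1 C1 35 C7 → 0xC1C135C7.
Top bit is set, so as a signed 32-bit value this is 0xC1C135C7 − 2^32 = -1044302393.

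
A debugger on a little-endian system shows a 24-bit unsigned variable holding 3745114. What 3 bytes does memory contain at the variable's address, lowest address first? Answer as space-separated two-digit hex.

5A 25 39

3745114 in hexadecimal, padded to 24 bits, is 0x39255A.
Split into bytes (most-significant first): 39 25 5A.
In little-endian order the low byte comes first in memory.
So at ascending addresses the bytes are 5A 25 39.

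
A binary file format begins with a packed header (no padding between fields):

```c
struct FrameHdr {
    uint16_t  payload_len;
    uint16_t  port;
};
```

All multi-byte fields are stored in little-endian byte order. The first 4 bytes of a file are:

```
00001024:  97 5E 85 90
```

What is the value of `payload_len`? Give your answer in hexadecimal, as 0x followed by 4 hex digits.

0x5E97

`payload_len` is the first field, at byte offset 0, occupying 2 bytes.
Bytes at offsets 0..1: 97 5E.
Little-endian: lowest address holds the least-significant byte.
Reassemble most-significant byte first: 5E 97 → 0x5E97.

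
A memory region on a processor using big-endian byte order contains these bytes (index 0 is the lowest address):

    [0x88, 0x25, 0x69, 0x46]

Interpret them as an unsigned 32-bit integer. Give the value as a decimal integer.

2284153158

Big-endian stores the most-significant byte at the lowest address.
The bytes are already most-significant first: 0x88256946.
0x88256946 = 2284153158.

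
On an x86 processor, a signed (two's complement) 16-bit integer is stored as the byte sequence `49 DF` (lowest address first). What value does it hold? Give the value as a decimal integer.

Little-endian: lowest address holds the least-significant byte.
Reassemble most-significant byte first: DF 49 → 0xDF49.
Top bit is set, so as a signed 16-bit value this is 0xDF49 − 2^16 = -8375.

-8375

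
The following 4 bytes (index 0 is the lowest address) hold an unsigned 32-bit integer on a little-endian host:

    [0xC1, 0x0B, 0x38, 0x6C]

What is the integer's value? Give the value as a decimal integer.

1815612353

Little-endian stores the least-significant byte at the lowest address.
Reassemble most-significant byte first: 6C 38 0B C1 → 0x6C380BC1.
0x6C380BC1 = 1815612353.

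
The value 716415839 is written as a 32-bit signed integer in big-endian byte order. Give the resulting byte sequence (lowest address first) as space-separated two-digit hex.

2A B3 A3 5F

716415839 in hexadecimal, padded to 32 bits, is 0x2AB3A35F.
Split into bytes (most-significant first): 2A B3 A3 5F.
Big-endian stores the most-significant byte at the lowest address.
So the memory order matches the most-significant-first order: 2A B3 A3 5F.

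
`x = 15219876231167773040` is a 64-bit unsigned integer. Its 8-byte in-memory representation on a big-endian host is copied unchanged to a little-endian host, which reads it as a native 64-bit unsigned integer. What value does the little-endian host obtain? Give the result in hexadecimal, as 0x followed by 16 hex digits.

0x70892A3CCBDC37D3

15219876231167773040 in 64-bit hexadecimal is 0xD337DCCB3C2A8970.
Stored big-endian, the bytes at ascending addresses are D3 37 DC CB 3C 2A 89 70.
Read back as little-endian, the first byte is least significant, giving 0x70892A3CCBDC37D3.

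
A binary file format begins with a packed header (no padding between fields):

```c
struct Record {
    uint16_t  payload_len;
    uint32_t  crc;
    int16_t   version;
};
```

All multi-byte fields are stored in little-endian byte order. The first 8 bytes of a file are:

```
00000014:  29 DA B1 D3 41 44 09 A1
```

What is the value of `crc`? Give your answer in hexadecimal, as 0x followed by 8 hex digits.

0x4441D3B1

`crc` follows `payload_len` (2 bytes), so it starts at byte offset 2 and occupies 4 bytes.
Bytes at offsets 2..5: B1 D3 41 44.
Little-endian stores the least-significant byte at the lowest address.
Reassemble most-significant byte first: 44 41 D3 B1 → 0x4441D3B1.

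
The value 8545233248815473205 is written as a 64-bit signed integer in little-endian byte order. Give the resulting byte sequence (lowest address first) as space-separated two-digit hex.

8545233248815473205 in hexadecimal, padded to 64 bits, is 0x7696C45D7E80E235.
Split into bytes (most-significant first): 76 96 C4 5D 7E 80 E2 35.
Little-endian: lowest address holds the least-significant byte.
So at ascending addresses the bytes are 35 E2 80 7E 5D C4 96 76.

35 E2 80 7E 5D C4 96 76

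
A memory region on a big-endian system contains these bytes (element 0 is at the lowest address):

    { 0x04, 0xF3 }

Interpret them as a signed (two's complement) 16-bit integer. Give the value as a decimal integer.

1267

In big-endian order the high byte comes first in memory.
The bytes are already most-significant first: 0x04F3.
0x04F3 = 1267.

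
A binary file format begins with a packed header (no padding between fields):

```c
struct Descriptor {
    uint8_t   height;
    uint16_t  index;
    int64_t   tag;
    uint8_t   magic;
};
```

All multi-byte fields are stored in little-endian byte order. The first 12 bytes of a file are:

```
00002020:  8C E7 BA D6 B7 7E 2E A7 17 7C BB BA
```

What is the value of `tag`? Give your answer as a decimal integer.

`tag` follows `height` (1 B), `index` (2 B), so it starts at offset 1 + 2 = 3 and occupies 8 bytes.
Bytes at offsets 3..10: D6 B7 7E 2E A7 17 7C BB.
Little-endian stores the least-significant byte at the lowest address.
Reassemble most-significant byte first: BB 7C 17 A7 2E 7E B7 D6 → 0xBB7C17A72E7EB7D6.
Top bit is set, so as a signed 64-bit value this is 0xBB7C17A72E7EB7D6 − 2^64 = -4937045084697872426.

-4937045084697872426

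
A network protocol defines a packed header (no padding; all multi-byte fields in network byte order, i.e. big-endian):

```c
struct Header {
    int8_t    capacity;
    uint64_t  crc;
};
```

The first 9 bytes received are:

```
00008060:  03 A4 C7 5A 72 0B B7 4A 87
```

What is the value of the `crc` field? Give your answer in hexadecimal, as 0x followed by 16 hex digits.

`crc` follows `capacity` (1 byte), so it starts at byte offset 1 and occupies 8 bytes.
Bytes at offsets 1..8: A4 C7 5A 72 0B B7 4A 87.
In big-endian order the high byte comes first in memory.
The bytes are already most-significant first: 0xA4C75A720BB74A87.

0xA4C75A720BB74A87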